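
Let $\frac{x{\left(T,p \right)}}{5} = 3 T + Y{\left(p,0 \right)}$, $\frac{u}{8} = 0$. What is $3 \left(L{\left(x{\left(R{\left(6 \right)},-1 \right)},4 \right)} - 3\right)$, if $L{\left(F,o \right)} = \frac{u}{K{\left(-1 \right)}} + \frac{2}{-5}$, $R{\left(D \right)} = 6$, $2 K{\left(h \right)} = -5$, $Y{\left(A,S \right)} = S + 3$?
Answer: $- \frac{51}{5} \approx -10.2$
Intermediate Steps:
$Y{\left(A,S \right)} = 3 + S$
$K{\left(h \right)} = - \frac{5}{2}$ ($K{\left(h \right)} = \frac{1}{2} \left(-5\right) = - \frac{5}{2}$)
$u = 0$ ($u = 8 \cdot 0 = 0$)
$x{\left(T,p \right)} = 15 + 15 T$ ($x{\left(T,p \right)} = 5 \left(3 T + \left(3 + 0\right)\right) = 5 \left(3 T + 3\right) = 5 \left(3 + 3 T\right) = 15 + 15 T$)
$L{\left(F,o \right)} = - \frac{2}{5}$ ($L{\left(F,o \right)} = \frac{0}{- \frac{5}{2}} + \frac{2}{-5} = 0 \left(- \frac{2}{5}\right) + 2 \left(- \frac{1}{5}\right) = 0 - \frac{2}{5} = - \frac{2}{5}$)
$3 \left(L{\left(x{\left(R{\left(6 \right)},-1 \right)},4 \right)} - 3\right) = 3 \left(- \frac{2}{5} - 3\right) = 3 \left(- \frac{17}{5}\right) = - \frac{51}{5}$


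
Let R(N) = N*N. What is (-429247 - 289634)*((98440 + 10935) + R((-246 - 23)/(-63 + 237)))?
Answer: -27363005981443/348 ≈ -7.8629e+10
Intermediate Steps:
R(N) = N**2
(-429247 - 289634)*((98440 + 10935) + R((-246 - 23)/(-63 + 237))) = (-429247 - 289634)*((98440 + 10935) + ((-246 - 23)/(-63 + 237))**2) = -718881*(109375 + (-269/174)**2) = -718881*(109375 + 72361/30276) = -718881*3311509861/30276 = -27363005981443/348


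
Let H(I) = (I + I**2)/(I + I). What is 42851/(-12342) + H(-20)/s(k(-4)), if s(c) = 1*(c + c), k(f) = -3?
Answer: -46619/24684 ≈ -1.8886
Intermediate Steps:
H(I) = (I + I**2)/(2*I) (H(I) = (I + I**2)/((2*I)) = (I + I**2)*(1/(2*I)) = (I + I**2)/(2*I))
s(c) = 2*c (s(c) = 1*(2*c) = 2*c)
42851/(-12342) + H(-20)/s(k(-4)) = 42851/(-12342) + (1/2 + (1/2)*(-20))/((2*(-3))) = 42851*(-1/12342) + (1/2 - 10)/(-6) = -42851/12342 - 19/2*(-1/6) = -42851/12342 + 19/12 = -46619/24684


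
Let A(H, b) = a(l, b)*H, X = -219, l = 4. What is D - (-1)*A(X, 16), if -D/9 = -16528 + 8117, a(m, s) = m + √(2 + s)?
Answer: 74823 - 657*√2 ≈ 73894.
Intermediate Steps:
A(H, b) = H*(4 + √(2 + b)) (A(H, b) = (4 + √(2 + b))*H = H*(4 + √(2 + b)))
D = 75699 (D = -9*(-16528 + 8117) = -9*(-8411) = 75699)
D - (-1)*A(X, 16) = 75699 - (-1)*(-219*(4 + √(2 + 16))) = 75699 - (-1)*(-219*(4 + √18)) = 75699 - (-1)*(-219*(4 + 3*√2)) = 75699 - (-1)*(-876 - 657*√2) = 75699 - (876 + 657*√2) = 75699 + (-876 - 657*√2) = 74823 - 657*√2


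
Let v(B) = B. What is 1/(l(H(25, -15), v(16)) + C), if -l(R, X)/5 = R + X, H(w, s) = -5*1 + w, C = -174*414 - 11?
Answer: -1/72227 ≈ -1.3845e-5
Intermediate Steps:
C = -72047 (C = -72036 - 11 = -72047)
H(w, s) = -5 + w
l(R, X) = -5*R - 5*X (l(R, X) = -5*(R + X) = -5*R - 5*X)
1/(l(H(25, -15), v(16)) + C) = 1/((-5*(-5 + 25) - 5*16) - 72047) = 1/((-5*20 - 80) - 72047) = 1/((-100 - 80) - 72047) = 1/(-180 - 72047) = 1/(-72227) = -1/72227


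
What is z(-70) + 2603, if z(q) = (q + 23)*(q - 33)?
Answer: 7444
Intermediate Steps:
z(q) = (-33 + q)*(23 + q) (z(q) = (23 + q)*(-33 + q) = (-33 + q)*(23 + q))
z(-70) + 2603 = (-759 + (-70)² - 10*(-70)) + 2603 = (-759 + 4900 + 700) + 2603 = 4841 + 2603 = 7444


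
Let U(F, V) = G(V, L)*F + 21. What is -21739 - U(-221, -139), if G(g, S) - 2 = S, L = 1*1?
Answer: -21097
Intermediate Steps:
L = 1
G(g, S) = 2 + S
U(F, V) = 21 + 3*F (U(F, V) = (2 + 1)*F + 21 = 3*F + 21 = 21 + 3*F)
-21739 - U(-221, -139) = -21739 - (21 + 3*(-221)) = -21739 - (21 - 663) = -21739 - 1*(-642) = -21739 + 642 = -21097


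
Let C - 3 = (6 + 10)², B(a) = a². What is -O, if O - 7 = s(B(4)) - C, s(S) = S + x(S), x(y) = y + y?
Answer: 204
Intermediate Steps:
x(y) = 2*y
C = 259 (C = 3 + (6 + 10)² = 3 + 16² = 3 + 256 = 259)
s(S) = 3*S (s(S) = S + 2*S = 3*S)
O = -204 (O = 7 + (3*4² - 1*259) = 7 + (3*16 - 259) = 7 + (48 - 259) = 7 - 211 = -204)
-O = -1*(-204) = 204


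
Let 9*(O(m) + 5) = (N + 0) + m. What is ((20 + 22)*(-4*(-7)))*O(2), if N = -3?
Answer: -18032/3 ≈ -6010.7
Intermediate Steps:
O(m) = -16/3 + m/9 (O(m) = -5 + ((-3 + 0) + m)/9 = -5 + (-3 + m)/9 = -5 + (-1/3 + m/9) = -16/3 + m/9)
((20 + 22)*(-4*(-7)))*O(2) = ((20 + 22)*(-4*(-7)))*(-16/3 + (1/9)*2) = (42*28)*(-16/3 + 2/9) = 1176*(-46/9) = -18032/3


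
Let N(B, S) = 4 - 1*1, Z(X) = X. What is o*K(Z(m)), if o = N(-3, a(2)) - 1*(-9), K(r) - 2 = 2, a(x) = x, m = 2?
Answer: 48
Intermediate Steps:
K(r) = 4 (K(r) = 2 + 2 = 4)
N(B, S) = 3 (N(B, S) = 4 - 1 = 3)
o = 12 (o = 3 - 1*(-9) = 3 + 9 = 12)
o*K(Z(m)) = 12*4 = 48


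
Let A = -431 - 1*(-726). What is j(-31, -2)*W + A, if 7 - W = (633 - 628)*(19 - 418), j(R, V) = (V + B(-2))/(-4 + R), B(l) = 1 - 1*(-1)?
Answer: 295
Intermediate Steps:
B(l) = 2 (B(l) = 1 + 1 = 2)
j(R, V) = (2 + V)/(-4 + R) (j(R, V) = (V + 2)/(-4 + R) = (2 + V)/(-4 + R))
A = 295 (A = -431 + 726 = 295)
W = 2002 (W = 7 - (633 - 628)*(19 - 418) = 7 - 5*(-399) = 7 - 1*(-1995) = 7 + 1995 = 2002)
j(-31, -2)*W + A = ((2 - 2)/(-4 - 31))*2002 + 295 = (0/(-35))*2002 + 295 = -1/35*0*2002 + 295 = 0*2002 + 295 = 0 + 295 = 295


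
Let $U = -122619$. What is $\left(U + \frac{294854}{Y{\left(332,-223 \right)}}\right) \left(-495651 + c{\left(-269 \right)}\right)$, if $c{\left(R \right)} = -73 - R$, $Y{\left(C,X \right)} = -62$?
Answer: $\frac{1956361540280}{31} \approx 6.3108 \cdot 10^{10}$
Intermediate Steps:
$\left(U + \frac{294854}{Y{\left(332,-223 \right)}}\right) \left(-495651 + c{\left(-269 \right)}\right) = \left(-122619 + \frac{294854}{-62}\right) \left(-495651 - -196\right) = \left(-122619 + 294854 \left(- \frac{1}{62}\right)\right) \left(-495651 + \left(-73 + 269\right)\right) = \left(-122619 - \frac{147427}{31}\right) \left(-495651 + 196\right) = \left(- \frac{3948616}{31}\right) \left(-495455\right) = \frac{1956361540280}{31}$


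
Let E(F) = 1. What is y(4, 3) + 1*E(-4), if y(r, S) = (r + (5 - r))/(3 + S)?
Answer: 11/6 ≈ 1.8333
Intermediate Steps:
y(r, S) = 5/(3 + S)
y(4, 3) + 1*E(-4) = 5/(3 + 3) + 1*1 = 5/6 + 1 = 11/6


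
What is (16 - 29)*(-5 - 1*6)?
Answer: 143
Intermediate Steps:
(16 - 29)*(-5 - 1*6) = -13*(-5 - 6) = -13*(-11) = 143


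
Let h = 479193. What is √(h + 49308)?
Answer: √528501 ≈ 726.98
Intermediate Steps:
√(h + 49308) = √(479193 + 49308) = √528501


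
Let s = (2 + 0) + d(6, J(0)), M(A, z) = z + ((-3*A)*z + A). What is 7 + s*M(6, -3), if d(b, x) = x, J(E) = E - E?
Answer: 121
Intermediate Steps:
J(E) = 0
M(A, z) = A + z - 3*A*z (M(A, z) = z + (-3*A*z + A) = z + (A - 3*A*z) = A + z - 3*A*z)
s = 2 (s = (2 + 0) + 0 = 2 + 0 = 2)
7 + s*M(6, -3) = 7 + 2*(6 - 3 - 3*6*(-3)) = 7 + 2*(6 - 3 + 54) = 7 + 2*57 = 7 + 114 = 121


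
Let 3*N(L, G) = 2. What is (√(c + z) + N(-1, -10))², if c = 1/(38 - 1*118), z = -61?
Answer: -43609/720 + I*√24405/15 ≈ -60.568 + 10.415*I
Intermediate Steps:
N(L, G) = ⅔ (N(L, G) = (⅓)*2 = ⅔)
c = -1/80 (c = 1/(38 - 118) = 1/(-80) = -1/80 ≈ -0.012500)
(√(c + z) + N(-1, -10))² = (√(-1/80 - 61) + ⅔)² = (√(-4881/80) + ⅔)² = (I*√24405/20 + ⅔)² = (⅔ + I*√24405/20)²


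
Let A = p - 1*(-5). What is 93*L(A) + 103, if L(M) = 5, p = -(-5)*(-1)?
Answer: 568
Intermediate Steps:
p = -5 (p = -1*5 = -5)
A = 0 (A = -5 - 1*(-5) = -5 + 5 = 0)
93*L(A) + 103 = 93*5 + 103 = 465 + 103 = 568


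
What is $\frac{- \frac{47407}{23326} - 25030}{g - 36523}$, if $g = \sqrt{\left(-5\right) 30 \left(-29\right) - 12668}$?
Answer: $\frac{21325676960801}{31115434219122} + \frac{583897187 i \sqrt{8318}}{31115434219122} \approx 0.68537 + 0.0017115 i$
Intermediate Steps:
$g = i \sqrt{8318}$ ($g = \sqrt{\left(-150\right) \left(-29\right) - 12668} = \sqrt{4350 - 12668} = \sqrt{-8318} = i \sqrt{8318} \approx 91.203 i$)
$\frac{- \frac{47407}{23326} - 25030}{g - 36523} = \frac{- \frac{47407}{23326} - 25030}{i \sqrt{8318} - 36523} = \frac{\left(-47407\right) \frac{1}{23326} - 25030}{-36523 + i \sqrt{8318}} = \frac{- \frac{47407}{23326} - 25030}{-36523 + i \sqrt{8318}} = - \frac{583897187}{23326 \left(-36523 + i \sqrt{8318}\right)}$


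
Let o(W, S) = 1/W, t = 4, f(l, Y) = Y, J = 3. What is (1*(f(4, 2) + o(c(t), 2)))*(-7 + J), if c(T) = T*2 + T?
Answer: -25/3 ≈ -8.3333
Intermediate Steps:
c(T) = 3*T (c(T) = 2*T + T = 3*T)
(1*(f(4, 2) + o(c(t), 2)))*(-7 + J) = (1*(2 + 1/(3*4)))*(-7 + 3) = (1*(2 + 1/12))*(-4) = (1*(25/12))*(-4) = (25/12)*(-4) = -25/3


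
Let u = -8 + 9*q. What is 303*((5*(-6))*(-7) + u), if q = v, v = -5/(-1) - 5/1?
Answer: 61206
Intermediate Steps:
v = 0 (v = -5*(-1) - 5*1 = 5 - 5 = 0)
q = 0
u = -8 (u = -8 + 9*0 = -8 + 0 = -8)
303*((5*(-6))*(-7) + u) = 303*((5*(-6))*(-7) - 8) = 303*(-30*(-7) - 8) = 303*(210 - 8) = 303*202 = 61206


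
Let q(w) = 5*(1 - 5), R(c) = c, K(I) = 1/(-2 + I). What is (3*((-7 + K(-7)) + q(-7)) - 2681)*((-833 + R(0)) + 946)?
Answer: -936431/3 ≈ -3.1214e+5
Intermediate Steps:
q(w) = -20 (q(w) = 5*(-4) = -20)
(3*((-7 + K(-7)) + q(-7)) - 2681)*((-833 + R(0)) + 946) = (3*((-7 + 1/(-2 - 7)) - 20) - 2681)*((-833 + 0) + 946) = (3*((-7 + 1/(-9)) - 20) - 2681)*(-833 + 946) = (3*((-7 - 1/9) - 20) - 2681)*113 = (3*(-64/9 - 20) - 2681)*113 = (3*(-244/9) - 2681)*113 = (-244/3 - 2681)*113 = -8287/3*113 = -936431/3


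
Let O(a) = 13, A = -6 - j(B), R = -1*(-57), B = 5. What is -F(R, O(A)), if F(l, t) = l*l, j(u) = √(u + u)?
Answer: -3249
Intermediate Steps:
j(u) = √2*√u (j(u) = √(2*u) = √2*√u)
R = 57
A = -6 - √10 (A = -6 - √2*√5 = -6 - √10 ≈ -9.1623)
F(l, t) = l²
-F(R, O(A)) = -1*57² = -1*3249 = -3249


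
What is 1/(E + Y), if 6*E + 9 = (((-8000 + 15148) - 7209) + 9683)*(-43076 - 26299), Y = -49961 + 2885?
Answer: -2/222602905 ≈ -8.9846e-9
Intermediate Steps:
Y = -47076
E = -222508753/2 (E = -3/2 + ((((-8000 + 15148) - 7209) + 9683)*(-43076 - 26299))/6 = -3/2 + (((7148 - 7209) + 9683)*(-69375))/6 = -3/2 + ((-61 + 9683)*(-69375))/6 = -3/2 + (9622*(-69375))/6 = -3/2 + (1/6)*(-667526250) = -3/2 - 111254375 = -222508753/2 ≈ -1.1125e+8)
1/(E + Y) = 1/(-222508753/2 - 47076) = 1/(-222602905/2) = -2/222602905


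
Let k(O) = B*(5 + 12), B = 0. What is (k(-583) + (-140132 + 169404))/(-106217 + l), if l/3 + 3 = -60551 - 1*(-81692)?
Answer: -29272/42803 ≈ -0.68388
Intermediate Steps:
k(O) = 0 (k(O) = 0*(5 + 12) = 0*17 = 0)
l = 63414 (l = -9 + 3*(-60551 - 1*(-81692)) = -9 + 3*(-60551 + 81692) = -9 + 3*21141 = -9 + 63423 = 63414)
(k(-583) + (-140132 + 169404))/(-106217 + l) = (0 + (-140132 + 169404))/(-106217 + 63414) = (0 + 29272)/(-42803) = 29272*(-1/42803) = -29272/42803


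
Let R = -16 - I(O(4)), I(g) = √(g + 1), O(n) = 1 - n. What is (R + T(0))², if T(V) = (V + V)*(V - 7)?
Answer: (16 + I*√2)² ≈ 254.0 + 45.255*I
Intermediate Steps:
I(g) = √(1 + g)
R = -16 - I*√2 (R = -16 - √(1 + (1 - 1*4)) = -16 - √(1 + (1 - 4)) = -16 - √(1 - 3) = -16 - √(-2) = -16 - I*√2 ≈ -16.0 - 1.4142*I)
T(V) = 2*V*(-7 + V) (T(V) = (2*V)*(-7 + V) = 2*V*(-7 + V))
(R + T(0))² = ((-16 - I*√2) + 2*0*(-7 + 0))² = ((-16 - I*√2) + 2*0*(-7))² = ((-16 - I*√2) + 0)² = (-16 - I*√2)²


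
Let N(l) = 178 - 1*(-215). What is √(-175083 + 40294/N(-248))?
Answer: 55*I*√8934069/393 ≈ 418.31*I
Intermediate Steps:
N(l) = 393 (N(l) = 178 + 215 = 393)
√(-175083 + 40294/N(-248)) = √(-175083 + 40294/393) = √(-68767325/393) = 55*I*√8934069/393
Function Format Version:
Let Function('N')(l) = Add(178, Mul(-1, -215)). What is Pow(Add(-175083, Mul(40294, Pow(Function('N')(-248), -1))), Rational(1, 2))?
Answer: Mul(Rational(55, 393), I, Pow(8934069, Rational(1, 2))) ≈ Mul(418.31, I)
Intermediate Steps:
Function('N')(l) = 393 (Function('N')(l) = Add(178, 215) = 393)
Pow(Add(-175083, Mul(40294, Pow(Function('N')(-248), -1))), Rational(1, 2)) = Pow(Add(-175083, Mul(40294, Pow(393, -1))), Rational(1, 2)) = Pow(Add(-175083, Mul(40294, Rational(1, 393))), Rational(1, 2)) = Pow(Add(-175083, Rational(40294, 393)), Rational(1, 2)) = Pow(Rational(-68767325, 393), Rational(1, 2)) = Mul(Rational(55, 393), I, Pow(8934069, Rational(1, 2)))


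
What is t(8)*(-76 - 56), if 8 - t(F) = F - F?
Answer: -1056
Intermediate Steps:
t(F) = 8 (t(F) = 8 - (F - F) = 8 - 1*0 = 8 + 0 = 8)
t(8)*(-76 - 56) = 8*(-76 - 56) = 8*(-132) = -1056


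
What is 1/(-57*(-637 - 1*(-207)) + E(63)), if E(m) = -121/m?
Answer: 63/1544009 ≈ 4.0803e-5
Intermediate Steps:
1/(-57*(-637 - 1*(-207)) + E(63)) = 1/(-57*(-637 - 1*(-207)) - 121/63) = 1/(-57*(-637 + 207) - 121*1/63) = 1/(-57*(-430) - 121/63) = 1/(24510 - 121/63) = 1/(1544009/63) = 63/1544009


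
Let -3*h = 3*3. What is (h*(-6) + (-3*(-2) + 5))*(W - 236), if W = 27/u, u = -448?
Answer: -3066895/448 ≈ -6845.8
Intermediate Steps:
h = -3 ≈ -3.0000
W = -27/448 (W = 27/(-448) = 27*(-1/448) = -27/448 ≈ -0.060268)
(h*(-6) + (-3*(-2) + 5))*(W - 236) = (-3*(-6) + (-3*(-2) + 5))*(-27/448 - 236) = (18 + (6 + 5))*(-105755/448) = (18 + 11)*(-105755/448) = 29*(-105755/448) = -3066895/448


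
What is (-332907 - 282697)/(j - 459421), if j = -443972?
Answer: 615604/903393 ≈ 0.68144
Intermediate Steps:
(-332907 - 282697)/(j - 459421) = (-332907 - 282697)/(-443972 - 459421) = -615604/(-903393) = -615604*(-1/903393) = 615604/903393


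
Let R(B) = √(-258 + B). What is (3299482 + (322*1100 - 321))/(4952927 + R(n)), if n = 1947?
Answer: 18094830337647/24531485865640 - 3653361*√1689/24531485865640 ≈ 0.73761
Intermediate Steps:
(3299482 + (322*1100 - 321))/(4952927 + R(n)) = (3299482 + (322*1100 - 321))/(4952927 + √(-258 + 1947)) = (3299482 + (354200 - 321))/(4952927 + √1689) = (3299482 + 353879)/(4952927 + √1689) = 3653361/(4952927 + √1689)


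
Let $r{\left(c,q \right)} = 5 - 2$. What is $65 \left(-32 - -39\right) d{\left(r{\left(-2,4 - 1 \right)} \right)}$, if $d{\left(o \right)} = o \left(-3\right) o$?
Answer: $-12285$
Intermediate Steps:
$r{\left(c,q \right)} = 3$
$d{\left(o \right)} = - 3 o^{2}$ ($d{\left(o \right)} = - 3 o o = - 3 o^{2}$)
$65 \left(-32 - -39\right) d{\left(r{\left(-2,4 - 1 \right)} \right)} = 65 \left(-32 - -39\right) \left(- 3 \cdot 3^{2}\right) = 65 \left(-32 + 39\right) \left(\left(-3\right) 9\right) = 65 \cdot 7 \left(-27\right) = 455 \left(-27\right) = -12285$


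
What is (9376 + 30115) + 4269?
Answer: 43760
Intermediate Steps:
(9376 + 30115) + 4269 = 39491 + 4269 = 43760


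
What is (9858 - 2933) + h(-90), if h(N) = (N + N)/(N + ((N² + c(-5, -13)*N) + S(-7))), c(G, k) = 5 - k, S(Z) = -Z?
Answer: 44299045/6397 ≈ 6925.0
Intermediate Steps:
h(N) = 2*N/(7 + N² + 19*N) (h(N) = (N + N)/(N + ((N² + (5 - 1*(-13))*N) - 1*(-7))) = (2*N)/(N + ((N² + (5 + 13)*N) + 7)) = (2*N)/(N + ((N² + 18*N) + 7)) = (2*N)/(N + (7 + N² + 18*N)) = (2*N)/(7 + N² + 19*N) = 2*N/(7 + N² + 19*N))
(9858 - 2933) + h(-90) = (9858 - 2933) + 2*(-90)/(7 + (-90)² + 19*(-90)) = 6925 + 2*(-90)/(7 + 8100 - 1710) = 6925 + 2*(-90)/6397 = 6925 + 2*(-90)*(1/6397) = 6925 - 180/6397 = 44299045/6397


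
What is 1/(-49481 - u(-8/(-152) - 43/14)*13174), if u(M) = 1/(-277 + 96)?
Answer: -181/117987134440 ≈ -1.5341e-9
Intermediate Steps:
u(M) = -1/181 (u(M) = 1/(-181) = -1/181)
1/(-49481 - u(-8/(-152) - 43/14)*13174) = 1/(-49481 - 1*(-1/181)*13174) = (1/13174)/(-49481 + 1/181) = (1/13174)/(-8956060/181) = -181/8956060*1/13174 = -181/117987134440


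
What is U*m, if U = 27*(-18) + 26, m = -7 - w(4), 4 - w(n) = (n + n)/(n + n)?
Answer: 4600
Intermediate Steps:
w(n) = 3 (w(n) = 4 - (n + n)/(n + n) = 4 - 2*n/(2*n) = 4 - 2*n*1/(2*n) = 4 - 1*1 = 4 - 1 = 3)
m = -10 (m = -7 - 1*3 = -7 - 3 = -10)
U = -460 (U = -486 + 26 = -460)
U*m = -460*(-10) = 4600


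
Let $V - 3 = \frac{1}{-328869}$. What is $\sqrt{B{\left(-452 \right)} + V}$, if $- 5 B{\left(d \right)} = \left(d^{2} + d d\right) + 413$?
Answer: $\frac{i \sqrt{24575538870782395}}{548115} \approx 286.01 i$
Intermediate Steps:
$B{\left(d \right)} = - \frac{413}{5} - \frac{2 d^{2}}{5}$ ($B{\left(d \right)} = - \frac{\left(d^{2} + d d\right) + 413}{5} = - \frac{\left(d^{2} + d^{2}\right) + 413}{5} = - \frac{2 d^{2} + 413}{5} = - \frac{413 + 2 d^{2}}{5} = - \frac{413}{5} - \frac{2 d^{2}}{5}$)
$V = \frac{986606}{328869}$ ($V = 3 + \frac{1}{-328869} = 3 - \frac{1}{328869} = \frac{986606}{328869} \approx 3.0$)
$\sqrt{B{\left(-452 \right)} + V} = \sqrt{\left(- \frac{413}{5} - \frac{2 \left(-452\right)^{2}}{5}\right) + \frac{986606}{328869}} = \sqrt{\left(- \frac{413}{5} - \frac{408608}{5}\right) + \frac{986606}{328869}} = \sqrt{- \frac{409021}{5} + \frac{986606}{328869}} = \sqrt{- \frac{134509394219}{1644345}} = \frac{i \sqrt{24575538870782395}}{548115}$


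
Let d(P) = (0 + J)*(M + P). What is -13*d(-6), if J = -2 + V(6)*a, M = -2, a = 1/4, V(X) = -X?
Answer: -364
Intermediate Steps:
a = ¼ (a = 1*(¼) = ¼ ≈ 0.25000)
J = -7/2 (J = -2 - 1*6*(¼) = -2 - 6*¼ = -2 - 3/2 = -7/2 ≈ -3.5000)
d(P) = 7 - 7*P/2 (d(P) = (0 - 7/2)*(-2 + P) = -7*(-2 + P)/2 = 7 - 7*P/2)
-13*d(-6) = -13*(7 - 7/2*(-6)) = -13*(7 + 21) = -13*28 = -364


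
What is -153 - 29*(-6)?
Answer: 21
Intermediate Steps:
-153 - 29*(-6) = -153 + 174 = 21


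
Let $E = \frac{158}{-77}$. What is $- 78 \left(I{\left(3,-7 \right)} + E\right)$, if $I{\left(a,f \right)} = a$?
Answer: $- \frac{5694}{77} \approx -73.948$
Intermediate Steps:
$E = - \frac{158}{77}$ ($E = 158 \left(- \frac{1}{77}\right) = - \frac{158}{77} \approx -2.0519$)
$- 78 \left(I{\left(3,-7 \right)} + E\right) = - 78 \left(3 - \frac{158}{77}\right) = \left(-78\right) \frac{73}{77} = - \frac{5694}{77}$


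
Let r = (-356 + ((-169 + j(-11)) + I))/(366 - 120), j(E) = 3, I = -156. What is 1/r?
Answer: -41/113 ≈ -0.36283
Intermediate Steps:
r = -113/41 (r = (-356 + ((-169 + 3) - 156))/(366 - 120) = (-356 + (-166 - 156))/246 = (-356 - 322)*(1/246) = -678*1/246 = -113/41 ≈ -2.7561)
1/r = 1/(-113/41) = -41/113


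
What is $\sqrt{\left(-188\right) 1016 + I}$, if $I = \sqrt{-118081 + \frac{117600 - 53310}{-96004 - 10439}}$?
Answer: $\frac{\sqrt{-240460231161888 + 35481 i \sqrt{148653091966071}}}{35481} \approx 0.39313 + 437.04 i$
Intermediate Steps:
$I = \frac{i \sqrt{148653091966071}}{35481}$ ($I = \sqrt{-118081 + \frac{64290}{-106443}} = \sqrt{-118081 + 64290 \left(- \frac{1}{106443}\right)} = \sqrt{-118081 - \frac{21430}{35481}} = \sqrt{- \frac{4189653391}{35481}} = \frac{i \sqrt{148653091966071}}{35481} \approx 343.63 i$)
$\sqrt{\left(-188\right) 1016 + I} = \sqrt{\left(-188\right) 1016 + \frac{i \sqrt{148653091966071}}{35481}} = \sqrt{-191008 + \frac{i \sqrt{148653091966071}}{35481}}$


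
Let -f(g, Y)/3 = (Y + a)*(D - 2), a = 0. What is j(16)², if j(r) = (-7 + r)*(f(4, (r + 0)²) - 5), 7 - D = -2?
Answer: 2345368041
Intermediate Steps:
D = 9 (D = 7 - 1*(-2) = 7 + 2 = 9)
f(g, Y) = -21*Y (f(g, Y) = -3*(Y + 0)*(9 - 2) = -3*Y*7 = -21*Y)
j(r) = (-7 + r)*(-5 - 21*r²) (j(r) = (-7 + r)*(-21*(r + 0)² - 5) = (-7 + r)*(-21*r² - 5) = (-7 + r)*(-5 - 21*r²))
j(16)² = (35 - 21*16³ - 5*16 + 147*16²)² = (35 - 21*4096 - 80 + 147*256)² = (35 - 86016 - 80 + 37632)² = (-48429)² = 2345368041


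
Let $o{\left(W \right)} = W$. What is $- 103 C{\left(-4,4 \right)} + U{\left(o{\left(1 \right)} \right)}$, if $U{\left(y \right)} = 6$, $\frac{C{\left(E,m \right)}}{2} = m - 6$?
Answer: $418$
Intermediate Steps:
$C{\left(E,m \right)} = -12 + 2 m$ ($C{\left(E,m \right)} = 2 \left(m - 6\right) = 2 \left(-6 + m\right) = -12 + 2 m$)
$- 103 C{\left(-4,4 \right)} + U{\left(o{\left(1 \right)} \right)} = - 103 \left(-12 + 2 \cdot 4\right) + 6 = - 103 \left(-12 + 8\right) + 6 = \left(-103\right) \left(-4\right) + 6 = 412 + 6 = 418$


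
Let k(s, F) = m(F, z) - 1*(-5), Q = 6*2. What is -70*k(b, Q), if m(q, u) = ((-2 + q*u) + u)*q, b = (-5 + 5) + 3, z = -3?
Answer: 34090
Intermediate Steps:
Q = 12
b = 3 (b = 0 + 3 = 3)
m(q, u) = q*(-2 + u + q*u) (m(q, u) = (-2 + u + q*u)*q = q*(-2 + u + q*u))
k(s, F) = 5 + F*(-5 - 3*F) (k(s, F) = F*(-2 - 3 + F*(-3)) - 1*(-5) = F*(-2 - 3 - 3*F) + 5 = F*(-5 - 3*F) + 5 = 5 + F*(-5 - 3*F))
-70*k(b, Q) = -70*(5 - 1*12*(5 + 3*12)) = -70*(5 - 1*12*(5 + 36)) = -70*(5 - 1*12*41) = -70*(5 - 492) = -70*(-487) = 34090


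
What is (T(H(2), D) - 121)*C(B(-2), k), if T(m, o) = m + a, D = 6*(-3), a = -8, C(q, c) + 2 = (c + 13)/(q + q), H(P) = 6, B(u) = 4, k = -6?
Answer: 1107/8 ≈ 138.38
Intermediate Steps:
C(q, c) = -2 + (13 + c)/(2*q) (C(q, c) = -2 + (c + 13)/(q + q) = -2 + (13 + c)/((2*q)) = -2 + (13 + c)*(1/(2*q)) = -2 + (13 + c)/(2*q))
D = -18
T(m, o) = -8 + m (T(m, o) = m - 8 = -8 + m)
(T(H(2), D) - 121)*C(B(-2), k) = ((-8 + 6) - 121)*((½)*(13 - 6 - 4*4)/4) = (-2 - 121)*((½)*(¼)*(13 - 6 - 16)) = -123*(-9)/(2*4) = -123*(-9/8) = 1107/8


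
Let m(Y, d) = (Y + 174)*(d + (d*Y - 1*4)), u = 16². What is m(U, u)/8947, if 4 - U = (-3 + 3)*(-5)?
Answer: 227128/8947 ≈ 25.386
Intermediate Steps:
u = 256
U = 4 (U = 4 - (-3 + 3)*(-5) = 4 - 0*(-5) = 4 - 1*0 = 4 + 0 = 4)
m(Y, d) = (174 + Y)*(-4 + d + Y*d) (m(Y, d) = (174 + Y)*(d + (Y*d - 4)) = (174 + Y)*(d + (-4 + Y*d)) = (174 + Y)*(-4 + d + Y*d))
m(U, u)/8947 = (-696 - 4*4 + 174*256 + 256*4² + 175*4*256)/8947 = (-696 - 16 + 44544 + 256*16 + 179200)*(1/8947) = (-696 - 16 + 44544 + 4096 + 179200)*(1/8947) = 227128*(1/8947) = 227128/8947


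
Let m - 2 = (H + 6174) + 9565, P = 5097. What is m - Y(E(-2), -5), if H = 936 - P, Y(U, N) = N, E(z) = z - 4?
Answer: 11585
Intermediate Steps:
E(z) = -4 + z
H = -4161 (H = 936 - 1*5097 = 936 - 5097 = -4161)
m = 11580 (m = 2 + ((-4161 + 6174) + 9565) = 2 + (2013 + 9565) = 2 + 11578 = 11580)
m - Y(E(-2), -5) = 11580 - 1*(-5) = 11580 + 5 = 11585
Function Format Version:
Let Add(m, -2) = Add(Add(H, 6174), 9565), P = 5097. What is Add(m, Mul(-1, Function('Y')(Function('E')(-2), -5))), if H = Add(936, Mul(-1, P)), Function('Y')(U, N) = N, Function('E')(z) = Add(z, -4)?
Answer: 11585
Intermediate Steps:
Function('E')(z) = Add(-4, z)
H = -4161 (H = Add(936, Mul(-1, 5097)) = Add(936, -5097) = -4161)
m = 11580 (m = Add(2, Add(Add(-4161, 6174), 9565)) = Add(2, Add(2013, 9565)) = Add(2, 11578) = 11580)
Add(m, Mul(-1, Function('Y')(Function('E')(-2), -5))) = Add(11580, Mul(-1, -5)) = Add(11580, 5) = 11585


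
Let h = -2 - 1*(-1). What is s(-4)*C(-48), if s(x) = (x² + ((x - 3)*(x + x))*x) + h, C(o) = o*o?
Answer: -481536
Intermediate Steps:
h = -1 (h = -2 + 1 = -1)
C(o) = o²
s(x) = -1 + x² + 2*x²*(-3 + x) (s(x) = (x² + ((x - 3)*(x + x))*x) - 1 = (x² + ((-3 + x)*(2*x))*x) - 1 = (x² + (2*x*(-3 + x))*x) - 1 = (x² + 2*x²*(-3 + x)) - 1 = -1 + x² + 2*x²*(-3 + x))
s(-4)*C(-48) = (-1 - 5*(-4)² + 2*(-4)³)*(-48)² = (-1 - 5*16 + 2*(-64))*2304 = (-1 - 80 - 128)*2304 = -209*2304 = -481536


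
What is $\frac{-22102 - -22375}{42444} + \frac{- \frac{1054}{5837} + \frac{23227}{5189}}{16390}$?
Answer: $\frac{23507643942467}{3511699720651980} \approx 0.0066941$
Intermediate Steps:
$\frac{-22102 - -22375}{42444} + \frac{- \frac{1054}{5837} + \frac{23227}{5189}}{16390} = \left(-22102 + 22375\right) \frac{1}{42444} + \left(\left(-1054\right) \frac{1}{5837} + 23227 \cdot \frac{1}{5189}\right) \frac{1}{16390} = 273 \cdot \frac{1}{42444} + \left(- \frac{1054}{5837} + \frac{23227}{5189}\right) \frac{1}{16390} = \frac{91}{14148} + \frac{130106793}{30288193} \cdot \frac{1}{16390} = \frac{91}{14148} + \frac{130106793}{496423483270} = \frac{23507643942467}{3511699720651980}$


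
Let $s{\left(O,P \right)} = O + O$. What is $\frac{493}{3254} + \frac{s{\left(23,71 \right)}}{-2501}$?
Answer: $\frac{1083309}{8138254} \approx 0.13311$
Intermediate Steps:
$s{\left(O,P \right)} = 2 O$
$\frac{493}{3254} + \frac{s{\left(23,71 \right)}}{-2501} = \frac{493}{3254} + \frac{2 \cdot 23}{-2501} = 493 \cdot \frac{1}{3254} + 46 \left(- \frac{1}{2501}\right) = \frac{493}{3254} - \frac{46}{2501} = \frac{1083309}{8138254}$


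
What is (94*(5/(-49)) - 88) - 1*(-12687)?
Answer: 616881/49 ≈ 12589.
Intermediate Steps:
(94*(5/(-49)) - 88) - 1*(-12687) = (94*(5*(-1/49)) - 88) + 12687 = (94*(-5/49) - 88) + 12687 = (-470/49 - 88) + 12687 = -4782/49 + 12687 = 616881/49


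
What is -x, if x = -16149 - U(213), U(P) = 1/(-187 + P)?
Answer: 419875/26 ≈ 16149.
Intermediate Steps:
x = -419875/26 (x = -16149 - 1/(-187 + 213) = -16149 - 1/26 = -419875/26 ≈ -16149.)
-x = -1*(-419875/26) = 419875/26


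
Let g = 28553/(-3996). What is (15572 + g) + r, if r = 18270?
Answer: 135204079/3996 ≈ 33835.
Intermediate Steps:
g = -28553/3996 (g = 28553*(-1/3996) = -28553/3996 ≈ -7.1454)
(15572 + g) + r = (15572 - 28553/3996) + 18270 = 62197159/3996 + 18270 = 135204079/3996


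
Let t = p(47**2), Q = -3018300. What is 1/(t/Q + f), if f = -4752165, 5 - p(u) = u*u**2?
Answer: -754575/3583170101044 ≈ -2.1059e-7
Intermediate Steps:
p(u) = 5 - u**3 (p(u) = 5 - u*u**2 = 5 - u**3)
t = -10779215324 (t = 5 - (47**2)**3 = 5 - 1*2209**3 = 5 - 1*10779215329 = 5 - 10779215329 = -10779215324)
1/(t/Q + f) = 1/(-10779215324/(-3018300) - 4752165) = 1/(-10779215324*(-1/3018300) - 4752165) = 1/(2694803831/754575 - 4752165) = 1/(-3583170101044/754575) = -754575/3583170101044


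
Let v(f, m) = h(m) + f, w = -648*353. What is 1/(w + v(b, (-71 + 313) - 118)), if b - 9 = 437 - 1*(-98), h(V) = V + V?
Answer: -1/227952 ≈ -4.3869e-6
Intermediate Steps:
h(V) = 2*V
w = -228744
b = 544 (b = 9 + (437 - 1*(-98)) = 9 + (437 + 98) = 9 + 535 = 544)
v(f, m) = f + 2*m (v(f, m) = 2*m + f = f + 2*m)
1/(w + v(b, (-71 + 313) - 118)) = 1/(-228744 + (544 + 2*((-71 + 313) - 118))) = 1/(-228744 + (544 + 2*(242 - 118))) = 1/(-228744 + (544 + 2*124)) = 1/(-228744 + (544 + 248)) = 1/(-228744 + 792) = 1/(-227952) = -1/227952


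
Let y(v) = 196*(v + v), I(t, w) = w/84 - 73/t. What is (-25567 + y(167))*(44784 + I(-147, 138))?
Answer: 175109595375/98 ≈ 1.7868e+9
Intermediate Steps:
I(t, w) = -73/t + w/84 (I(t, w) = w*(1/84) - 73/t = w/84 - 73/t = -73/t + w/84)
y(v) = 392*v (y(v) = 196*(2*v) = 392*v)
(-25567 + y(167))*(44784 + I(-147, 138)) = (-25567 + 392*167)*(44784 + (-73/(-147) + (1/84)*138)) = (-25567 + 65464)*(44784 + (-73*(-1/147) + 23/14)) = 39897*(44784 + (73/147 + 23/14)) = 39897*(44784 + 629/294) = 39897*(13167125/294) = 175109595375/98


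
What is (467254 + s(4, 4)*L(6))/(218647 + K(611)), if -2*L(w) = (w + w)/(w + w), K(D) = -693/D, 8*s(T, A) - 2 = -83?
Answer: 4567924595/2137481984 ≈ 2.1371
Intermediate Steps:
s(T, A) = -81/8 (s(T, A) = ¼ + (⅛)*(-83) = ¼ - 83/8 = -81/8)
L(w) = -½ (L(w) = -(w + w)/(2*(w + w)) = -2*w/(2*(2*w)) = -2*w*1/(2*w)/2 = -½*1 = -½)
(467254 + s(4, 4)*L(6))/(218647 + K(611)) = (467254 - 81/8*(-½))/(218647 - 693/611) = (467254 + 81/16)/(218647 - 693*1/611) = 7476145/(16*(218647 - 693/611)) = 7476145/(16*(133592624/611)) = (7476145/16)*(611/133592624) = 4567924595/2137481984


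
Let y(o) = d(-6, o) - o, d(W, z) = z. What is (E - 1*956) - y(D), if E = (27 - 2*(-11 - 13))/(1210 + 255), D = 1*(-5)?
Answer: -280093/293 ≈ -955.95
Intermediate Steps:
D = -5
E = 15/293 (E = (27 - 2*(-24))/1465 = (27 + 48)*(1/1465) = 75*(1/1465) = 15/293 ≈ 0.051195)
y(o) = 0 (y(o) = o - o = 0)
(E - 1*956) - y(D) = (15/293 - 1*956) - 1*0 = (15/293 - 956) + 0 = -280093/293 + 0 = -280093/293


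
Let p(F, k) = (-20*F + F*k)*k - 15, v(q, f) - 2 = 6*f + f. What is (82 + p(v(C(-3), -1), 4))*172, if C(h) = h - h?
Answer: 66564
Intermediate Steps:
C(h) = 0
v(q, f) = 2 + 7*f (v(q, f) = 2 + (6*f + f) = 2 + 7*f)
p(F, k) = -15 + k*(-20*F + F*k) (p(F, k) = k*(-20*F + F*k) - 15 = -15 + k*(-20*F + F*k))
(82 + p(v(C(-3), -1), 4))*172 = (82 + (-15 + (2 + 7*(-1))*4² - 20*(2 + 7*(-1))*4))*172 = (82 + (-15 + (2 - 7)*16 - 20*(2 - 7)*4))*172 = (82 + (-15 - 5*16 - 20*(-5)*4))*172 = (82 + (-15 - 80 + 400))*172 = (82 + 305)*172 = 387*172 = 66564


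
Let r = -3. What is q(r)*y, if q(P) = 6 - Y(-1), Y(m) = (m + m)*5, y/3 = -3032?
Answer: -145536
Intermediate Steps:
y = -9096 (y = 3*(-3032) = -9096)
Y(m) = 10*m (Y(m) = (2*m)*5 = 10*m)
q(P) = 16 (q(P) = 6 - 10*(-1) = 6 - 1*(-10) = 6 + 10 = 16)
q(r)*y = 16*(-9096) = -145536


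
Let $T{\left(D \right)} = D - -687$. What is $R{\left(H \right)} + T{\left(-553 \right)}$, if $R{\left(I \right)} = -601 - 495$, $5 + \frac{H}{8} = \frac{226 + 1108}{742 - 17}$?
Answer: $-962$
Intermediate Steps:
$H = - \frac{632}{25}$ ($H = -40 + 8 \frac{226 + 1108}{742 - 17} = -40 + 8 \cdot \frac{1334}{725} = -40 + 8 \cdot 1334 \cdot \frac{1}{725} = -40 + 8 \cdot \frac{46}{25} = -40 + \frac{368}{25} = - \frac{632}{25} \approx -25.28$)
$R{\left(I \right)} = -1096$ ($R{\left(I \right)} = -601 - 495 = -1096$)
$T{\left(D \right)} = 687 + D$ ($T{\left(D \right)} = D + 687 = 687 + D$)
$R{\left(H \right)} + T{\left(-553 \right)} = -1096 + \left(687 - 553\right) = -1096 + 134 = -962$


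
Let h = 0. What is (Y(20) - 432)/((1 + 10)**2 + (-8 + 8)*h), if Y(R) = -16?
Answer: -448/121 ≈ -3.7025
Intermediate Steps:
(Y(20) - 432)/((1 + 10)**2 + (-8 + 8)*h) = (-16 - 432)/((1 + 10)**2 + (-8 + 8)*0) = -448/(11**2 + 0*0) = -448/(121 + 0) = -448/121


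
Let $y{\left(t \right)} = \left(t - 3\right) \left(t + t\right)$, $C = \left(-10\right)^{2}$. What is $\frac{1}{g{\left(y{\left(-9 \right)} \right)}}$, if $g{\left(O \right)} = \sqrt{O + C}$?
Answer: $\frac{\sqrt{79}}{158} \approx 0.056254$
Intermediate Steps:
$C = 100$
$y{\left(t \right)} = 2 t \left(-3 + t\right)$ ($y{\left(t \right)} = \left(-3 + t\right) 2 t = 2 t \left(-3 + t\right)$)
$g{\left(O \right)} = \sqrt{100 + O}$ ($g{\left(O \right)} = \sqrt{O + 100} = \sqrt{100 + O}$)
$\frac{1}{g{\left(y{\left(-9 \right)} \right)}} = \frac{1}{\sqrt{100 + 2 \left(-9\right) \left(-3 - 9\right)}} = \frac{1}{\sqrt{100 + 2 \left(-9\right) \left(-12\right)}} = \frac{1}{\sqrt{100 + 216}} = \frac{1}{\sqrt{316}} = \frac{1}{2 \sqrt{79}} = \frac{\sqrt{79}}{158}$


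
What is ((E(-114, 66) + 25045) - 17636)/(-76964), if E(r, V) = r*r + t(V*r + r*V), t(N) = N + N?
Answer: 9691/76964 ≈ 0.12592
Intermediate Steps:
t(N) = 2*N
E(r, V) = r**2 + 4*V*r (E(r, V) = r*r + 2*(V*r + r*V) = r**2 + 2*(V*r + V*r) = r**2 + 2*(2*V*r) = r**2 + 4*V*r)
((E(-114, 66) + 25045) - 17636)/(-76964) = ((-114*(-114 + 4*66) + 25045) - 17636)/(-76964) = ((-114*(-114 + 264) + 25045) - 17636)*(-1/76964) = ((-114*150 + 25045) - 17636)*(-1/76964) = ((-17100 + 25045) - 17636)*(-1/76964) = (7945 - 17636)*(-1/76964) = -9691*(-1/76964) = 9691/76964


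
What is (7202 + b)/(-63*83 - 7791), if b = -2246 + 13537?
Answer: -18493/13020 ≈ -1.4204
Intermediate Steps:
b = 11291
(7202 + b)/(-63*83 - 7791) = (7202 + 11291)/(-63*83 - 7791) = 18493/(-5229 - 7791) = 18493/(-13020) = 18493*(-1/13020) = -18493/13020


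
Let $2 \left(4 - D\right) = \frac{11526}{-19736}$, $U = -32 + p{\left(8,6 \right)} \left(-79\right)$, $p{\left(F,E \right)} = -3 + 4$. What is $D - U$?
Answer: $\frac{2275403}{19736} \approx 115.29$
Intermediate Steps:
$p{\left(F,E \right)} = 1$
$U = -111$ ($U = -32 + 1 \left(-79\right) = -32 - 79 = -111$)
$D = \frac{84707}{19736}$ ($D = 4 - \frac{11526 \frac{1}{-19736}}{2} = 4 - \frac{11526 \left(- \frac{1}{19736}\right)}{2} = 4 - - \frac{5763}{19736} = 4 + \frac{5763}{19736} = \frac{84707}{19736} \approx 4.292$)
$D - U = \frac{84707}{19736} - -111 = \frac{84707}{19736} + 111 = \frac{2275403}{19736}$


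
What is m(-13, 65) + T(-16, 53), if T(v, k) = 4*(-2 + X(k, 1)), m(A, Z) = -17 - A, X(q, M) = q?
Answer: 200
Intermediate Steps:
T(v, k) = -8 + 4*k (T(v, k) = 4*(-2 + k) = -8 + 4*k)
m(-13, 65) + T(-16, 53) = (-17 - 1*(-13)) + (-8 + 4*53) = (-17 + 13) + (-8 + 212) = -4 + 204 = 200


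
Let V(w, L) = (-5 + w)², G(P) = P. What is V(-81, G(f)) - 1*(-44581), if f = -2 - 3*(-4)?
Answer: 51977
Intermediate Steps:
f = 10 (f = -2 + 12 = 10)
V(-81, G(f)) - 1*(-44581) = (-5 - 81)² - 1*(-44581) = (-86)² + 44581 = 7396 + 44581 = 51977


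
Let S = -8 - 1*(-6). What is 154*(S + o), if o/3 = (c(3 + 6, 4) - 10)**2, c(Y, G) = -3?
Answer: 77770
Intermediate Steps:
S = -2 (S = -8 + 6 = -2)
o = 507 (o = 3*(-3 - 10)**2 = 3*(-13)**2 = 3*169 = 507)
154*(S + o) = 154*(-2 + 507) = 154*505 = 77770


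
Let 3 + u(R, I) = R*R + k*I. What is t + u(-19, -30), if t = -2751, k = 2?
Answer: -2453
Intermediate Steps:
u(R, I) = -3 + R² + 2*I (u(R, I) = -3 + (R*R + 2*I) = -3 + (R² + 2*I) = -3 + R² + 2*I)
t + u(-19, -30) = -2751 + (-3 + (-19)² + 2*(-30)) = -2751 + (-3 + 361 - 60) = -2751 + 298 = -2453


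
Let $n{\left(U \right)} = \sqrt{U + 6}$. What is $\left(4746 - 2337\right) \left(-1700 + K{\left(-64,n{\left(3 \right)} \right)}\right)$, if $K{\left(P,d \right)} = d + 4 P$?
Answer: $-4704777$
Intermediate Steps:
$n{\left(U \right)} = \sqrt{6 + U}$
$\left(4746 - 2337\right) \left(-1700 + K{\left(-64,n{\left(3 \right)} \right)}\right) = \left(4746 - 2337\right) \left(-1700 + \left(\sqrt{6 + 3} + 4 \left(-64\right)\right)\right) = 2409 \left(-1700 - \left(256 - \sqrt{9}\right)\right) = 2409 \left(-1700 + \left(3 - 256\right)\right) = 2409 \left(-1700 - 253\right) = 2409 \left(-1953\right) = -4704777$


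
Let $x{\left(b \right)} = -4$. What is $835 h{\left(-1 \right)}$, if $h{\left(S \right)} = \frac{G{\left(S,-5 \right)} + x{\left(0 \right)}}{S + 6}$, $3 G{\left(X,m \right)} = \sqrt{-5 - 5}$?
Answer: $-668 + \frac{167 i \sqrt{10}}{3} \approx -668.0 + 176.03 i$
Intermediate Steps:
$G{\left(X,m \right)} = \frac{i \sqrt{10}}{3}$ ($G{\left(X,m \right)} = \frac{\sqrt{-5 - 5}}{3} = \frac{\sqrt{-10}}{3} = \frac{i \sqrt{10}}{3}$)
$h{\left(S \right)} = \frac{-4 + \frac{i \sqrt{10}}{3}}{6 + S}$ ($h{\left(S \right)} = \frac{\frac{i \sqrt{10}}{3} - 4}{S + 6} = \frac{-4 + \frac{i \sqrt{10}}{3}}{6 + S}$)
$835 h{\left(-1 \right)} = 835 \frac{-12 + i \sqrt{10}}{3 \left(6 - 1\right)} = 835 \frac{-12 + i \sqrt{10}}{3 \cdot 5} = 835 \cdot \frac{1}{3} \cdot \frac{1}{5} \left(-12 + i \sqrt{10}\right) = 835 \left(- \frac{4}{5} + \frac{i \sqrt{10}}{15}\right) = -668 + \frac{167 i \sqrt{10}}{3}$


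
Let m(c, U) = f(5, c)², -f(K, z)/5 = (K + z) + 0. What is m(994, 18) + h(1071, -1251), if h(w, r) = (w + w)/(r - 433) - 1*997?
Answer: 21007080505/842 ≈ 2.4949e+7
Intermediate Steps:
f(K, z) = -5*K - 5*z (f(K, z) = -5*((K + z) + 0) = -5*(K + z) = -5*K - 5*z)
m(c, U) = (-25 - 5*c)² (m(c, U) = (-5*5 - 5*c)² = (-25 - 5*c)²)
h(w, r) = -997 + 2*w/(-433 + r) (h(w, r) = (2*w)/(-433 + r) - 997 = 2*w/(-433 + r) - 997 = -997 + 2*w/(-433 + r))
m(994, 18) + h(1071, -1251) = 25*(5 + 994)² + (431701 - 997*(-1251) + 2*1071)/(-433 - 1251) = 25*999² + (431701 + 1247247 + 2142)/(-1684) = 25*998001 - 1/1684*1681090 = 24950025 - 840545/842 = 21007080505/842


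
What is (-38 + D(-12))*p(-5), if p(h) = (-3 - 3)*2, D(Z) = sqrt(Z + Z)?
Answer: 456 - 24*I*sqrt(6) ≈ 456.0 - 58.788*I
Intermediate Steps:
D(Z) = sqrt(2)*sqrt(Z) (D(Z) = sqrt(2*Z) = sqrt(2)*sqrt(Z))
p(h) = -12 (p(h) = -6*2 = -12)
(-38 + D(-12))*p(-5) = (-38 + sqrt(2)*sqrt(-12))*(-12) = (-38 + sqrt(2)*(2*I*sqrt(3)))*(-12) = (-38 + 2*I*sqrt(6))*(-12) = 456 - 24*I*sqrt(6)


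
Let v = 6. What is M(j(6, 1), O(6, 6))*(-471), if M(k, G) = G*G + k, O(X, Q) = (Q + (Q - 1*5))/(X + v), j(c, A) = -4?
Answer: 82739/48 ≈ 1723.7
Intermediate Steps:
O(X, Q) = (-5 + 2*Q)/(6 + X) (O(X, Q) = (Q + (Q - 1*5))/(X + 6) = (Q + (Q - 5))/(6 + X) = (Q + (-5 + Q))/(6 + X) = (-5 + 2*Q)/(6 + X))
M(k, G) = k + G² (M(k, G) = G² + k = k + G²)
M(j(6, 1), O(6, 6))*(-471) = (-4 + ((-5 + 2*6)/(6 + 6))²)*(-471) = (-4 + ((-5 + 12)/12)²)*(-471) = (-4 + ((1/12)*7)²)*(-471) = (-4 + (7/12)²)*(-471) = (-4 + 49/144)*(-471) = -527/144*(-471) = 82739/48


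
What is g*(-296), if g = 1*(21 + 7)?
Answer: -8288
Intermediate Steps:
g = 28 (g = 1*28 = 28)
g*(-296) = 28*(-296) = -8288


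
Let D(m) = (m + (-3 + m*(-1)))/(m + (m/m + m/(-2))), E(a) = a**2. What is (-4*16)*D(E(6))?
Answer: 192/19 ≈ 10.105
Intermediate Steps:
D(m) = -3/(1 + m/2) (D(m) = (m + (-3 - m))/(m + (1 + m*(-1/2))) = -3/(m + (1 - m/2)) = -3/(1 + m/2))
(-4*16)*D(E(6)) = (-4*16)*(-6/(2 + 6**2)) = -(-384)/(2 + 36) = -(-384)/38 = -64*(-3/19) = 192/19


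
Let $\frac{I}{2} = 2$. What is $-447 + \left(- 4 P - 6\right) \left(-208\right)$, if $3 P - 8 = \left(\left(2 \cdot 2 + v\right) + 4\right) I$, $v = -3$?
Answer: $\frac{25699}{3} \approx 8566.3$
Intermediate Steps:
$I = 4$ ($I = 2 \cdot 2 = 4$)
$P = \frac{28}{3}$ ($P = \frac{8}{3} + \frac{\left(\left(2 \cdot 2 - 3\right) + 4\right) 4}{3} = \frac{8}{3} + \frac{\left(\left(4 - 3\right) + 4\right) 4}{3} = \frac{8}{3} + \frac{\left(1 + 4\right) 4}{3} = \frac{8}{3} + \frac{5 \cdot 4}{3} = \frac{8}{3} + \frac{1}{3} \cdot 20 = \frac{8}{3} + \frac{20}{3} = \frac{28}{3} \approx 9.3333$)
$-447 + \left(- 4 P - 6\right) \left(-208\right) = -447 + \left(\left(-4\right) \frac{28}{3} - 6\right) \left(-208\right) = -447 + \left(- \frac{112}{3} - 6\right) \left(-208\right) = -447 - - \frac{27040}{3} = -447 + \frac{27040}{3} = \frac{25699}{3}$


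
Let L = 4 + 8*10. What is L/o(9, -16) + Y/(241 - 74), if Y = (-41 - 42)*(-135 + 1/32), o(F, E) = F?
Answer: 1225063/16032 ≈ 76.414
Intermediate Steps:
L = 84 (L = 4 + 80 = 84)
Y = 358477/32 (Y = -83*(-135 + 1/32) = -83*(-4319/32) = 358477/32 ≈ 11202.)
L/o(9, -16) + Y/(241 - 74) = 84/9 + 358477/(32*(241 - 74)) = 84*(⅑) + (358477/32)/167 = 28/3 + (358477/32)*(1/167) = 28/3 + 358477/5344 = 1225063/16032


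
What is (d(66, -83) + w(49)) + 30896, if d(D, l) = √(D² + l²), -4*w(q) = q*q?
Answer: 121183/4 + √11245 ≈ 30402.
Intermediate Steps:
w(q) = -q²/4 (w(q) = -q*q/4 = -q²/4)
(d(66, -83) + w(49)) + 30896 = (√(66² + (-83)²) - ¼*49²) + 30896 = (√(4356 + 6889) - ¼*2401) + 30896 = (√11245 - 2401/4) + 30896 = (-2401/4 + √11245) + 30896 = 121183/4 + √11245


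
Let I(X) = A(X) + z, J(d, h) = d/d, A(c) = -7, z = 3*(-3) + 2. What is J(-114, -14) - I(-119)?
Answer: 15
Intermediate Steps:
z = -7 (z = -9 + 2 = -7)
J(d, h) = 1
I(X) = -14 (I(X) = -7 - 7 = -14)
J(-114, -14) - I(-119) = 1 - 1*(-14) = 1 + 14 = 15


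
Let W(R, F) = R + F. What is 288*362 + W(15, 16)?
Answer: 104287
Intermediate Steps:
W(R, F) = F + R
288*362 + W(15, 16) = 288*362 + (16 + 15) = 104256 + 31 = 104287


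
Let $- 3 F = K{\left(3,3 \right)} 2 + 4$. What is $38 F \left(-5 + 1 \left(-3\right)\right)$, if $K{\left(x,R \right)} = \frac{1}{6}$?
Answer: $\frac{3952}{9} \approx 439.11$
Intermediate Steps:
$K{\left(x,R \right)} = \frac{1}{6}$
$F = - \frac{13}{9}$ ($F = - \frac{\frac{1}{6} \cdot 2 + 4}{3} = - \frac{\frac{1}{3} + 4}{3} = \left(- \frac{1}{3}\right) \frac{13}{3} = - \frac{13}{9} \approx -1.4444$)
$38 F \left(-5 + 1 \left(-3\right)\right) = 38 \left(- \frac{13}{9}\right) \left(-5 + 1 \left(-3\right)\right) = - \frac{494 \left(-5 - 3\right)}{9} = \left(- \frac{494}{9}\right) \left(-8\right) = \frac{3952}{9}$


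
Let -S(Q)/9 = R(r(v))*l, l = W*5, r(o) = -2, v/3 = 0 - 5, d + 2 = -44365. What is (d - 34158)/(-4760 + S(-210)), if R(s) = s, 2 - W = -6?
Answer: 15705/808 ≈ 19.437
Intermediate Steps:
d = -44367 (d = -2 - 44365 = -44367)
W = 8 (W = 2 - 1*(-6) = 2 + 6 = 8)
v = -15 (v = 3*(0 - 5) = 3*(-5) = -15)
l = 40 (l = 8*5 = 40)
S(Q) = 720 (S(Q) = -(-18)*40 = -9*(-80) = 720)
(d - 34158)/(-4760 + S(-210)) = (-44367 - 34158)/(-4760 + 720) = -78525/(-4040) = -78525*(-1/4040) = 15705/808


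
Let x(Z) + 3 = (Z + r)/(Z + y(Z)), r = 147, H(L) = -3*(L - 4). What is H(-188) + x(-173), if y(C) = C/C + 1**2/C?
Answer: 1311943/2289 ≈ 573.15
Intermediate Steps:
H(L) = 12 - 3*L (H(L) = -3*(-4 + L) = 12 - 3*L)
y(C) = 1 + 1/C
x(Z) = -3 + (147 + Z)/(Z + (1 + Z)/Z) (x(Z) = -3 + (Z + 147)/(Z + (1 + Z)/Z) = -3 + (147 + Z)/(Z + (1 + Z)/Z))
H(-188) + x(-173) = (12 - 3*(-188)) + (-3 - 2*(-173)**2 + 144*(-173))/(1 - 173 + (-173)**2) = (12 + 564) + (-3 - 2*29929 - 24912)/(1 - 173 + 29929) = 576 + (-3 - 59858 - 24912)/29757 = 576 + (1/29757)*(-84773) = 576 - 6521/2289 = 1311943/2289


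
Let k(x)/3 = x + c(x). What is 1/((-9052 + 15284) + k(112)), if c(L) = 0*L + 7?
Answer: 1/6589 ≈ 0.00015177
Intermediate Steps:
c(L) = 7 (c(L) = 0 + 7 = 7)
k(x) = 21 + 3*x (k(x) = 3*(x + 7) = 3*(7 + x) = 21 + 3*x)
1/((-9052 + 15284) + k(112)) = 1/((-9052 + 15284) + (21 + 3*112)) = 1/(6232 + (21 + 336)) = 1/(6232 + 357) = 1/6589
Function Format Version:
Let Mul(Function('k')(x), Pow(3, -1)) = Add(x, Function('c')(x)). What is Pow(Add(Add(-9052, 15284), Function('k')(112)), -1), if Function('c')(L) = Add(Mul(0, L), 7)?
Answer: Rational(1, 6589) ≈ 0.00015177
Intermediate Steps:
Function('c')(L) = 7 (Function('c')(L) = Add(0, 7) = 7)
Function('k')(x) = Add(21, Mul(3, x)) (Function('k')(x) = Mul(3, Add(x, 7)) = Mul(3, Add(7, x)) = Add(21, Mul(3, x)))
Pow(Add(Add(-9052, 15284), Function('k')(112)), -1) = Pow(Add(Add(-9052, 15284), Add(21, Mul(3, 112))), -1) = Pow(Add(6232, Add(21, 336)), -1) = Pow(Add(6232, 357), -1) = Pow(6589, -1) = Rational(1, 6589)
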